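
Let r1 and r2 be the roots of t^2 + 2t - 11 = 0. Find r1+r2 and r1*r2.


For at^2+bt+c=0: sum = -b/a, product = c/a.
a=1, b=2, c=-11
Sum = -(2)/1 = -2
Product = (-11)/1 = -11


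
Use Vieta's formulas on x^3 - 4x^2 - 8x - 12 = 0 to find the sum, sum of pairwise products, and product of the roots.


Monic cubic x^3+bx^2+cx+d=0: sum=-b, pairwise sum=c, product=-d.
b=-4, c=-8, d=-12
r1+r2+r3 = 4
r1r2+r1r3+r2r3 = -8
r1r2r3 = 12


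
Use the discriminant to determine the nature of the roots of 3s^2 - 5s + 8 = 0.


D = b^2 - 4ac = (-5)^2 - 4(3)(8) = 25 - 96 = -71
Since D < 0: two complex conjugate roots (no real roots)


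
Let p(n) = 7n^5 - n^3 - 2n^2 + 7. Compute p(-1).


Using direct substitution:
  7 * (-1)^5 = -7
  0 * (-1)^4 = 0
  -1 * (-1)^3 = 1
  -2 * (-1)^2 = -2
  0 * (-1)^1 = 0
  constant: 7
Sum = -7 + 0 + 1 - 2 + 0 + 7 = -1


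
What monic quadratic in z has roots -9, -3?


p(z) = (z + 9)(z + 3)
Expand: z^2 + 12z + 27


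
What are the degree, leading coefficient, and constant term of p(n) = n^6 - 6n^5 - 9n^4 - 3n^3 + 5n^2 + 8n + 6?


Highest power of n is 6, with coefficient 1. Constant term is 6.
Degree = 6, leading coefficient = 1, constant term = 6


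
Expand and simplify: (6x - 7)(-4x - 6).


Distribute each term of the first polynomial:
  (6x)(-4x - 6) = -24x^2 - 36x
  (-7)(-4x - 6) = 28x + 42
Sum: -24x^2 - 8x + 42


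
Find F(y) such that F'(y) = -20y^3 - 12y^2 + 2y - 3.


Reverse power rule on each term:
  ∫ -20y^3 dy = -5y^4
  ∫ -12y^2 dy = -4y^3
  ∫ 2y dy = y^2
  ∫ -3 dy = -3y
F(y) = -5y^4 - 4y^3 + y^2 - 3y + C


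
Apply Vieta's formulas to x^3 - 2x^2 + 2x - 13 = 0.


Monic cubic x^3+bx^2+cx+d=0: sum=-b, pairwise sum=c, product=-d.
b=-2, c=2, d=-13
r1+r2+r3 = 2
r1r2+r1r3+r2r3 = 2
r1r2r3 = 13


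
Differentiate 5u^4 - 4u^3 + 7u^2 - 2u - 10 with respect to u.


Apply the power rule term by term:
  d/du(5u^4) = 20u^3
  d/du(-4u^3) = -12u^2
  d/du(7u^2) = 14u
  d/du(-2u) = -2
  d/du(-10) = 0
p'(u) = 20u^3 - 12u^2 + 14u - 2


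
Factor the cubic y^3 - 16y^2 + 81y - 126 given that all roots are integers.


Try integer roots (divisors of -126). y=7: p(7)=0.
Divide out (y - 7): quotient is y^2 - 9y + 18.
Factor the quadratic: (y - 6)(y - 3)
Result: (y - 7)(y - 6)(y - 3)


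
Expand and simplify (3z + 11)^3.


Expand (3z + 11)^3 by repeated multiplication:
  (3z + 11)^2 = 9z^2 + 66z + 121
= 27z^3 + 297z^2 + 1089z + 1331


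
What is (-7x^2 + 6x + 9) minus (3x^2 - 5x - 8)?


Distribute the minus sign:
  (-7x^2 + 6x + 9)
- (3x^2 - 5x - 8)
Negate second polynomial: -3x^2 + 5x + 8
Add: -10x^2 + 11x + 17


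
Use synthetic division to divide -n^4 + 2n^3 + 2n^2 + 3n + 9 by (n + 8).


Synthetic division with c = -8. Coefficients: -1, 2, 2, 3, 9
Bring down -1.
  -1 * -8 = 8; 8 + 2 = 10
  10 * -8 = -80; -80 + 2 = -78
  -78 * -8 = 624; 624 + 3 = 627
  627 * -8 = -5016; -5016 + 9 = -5007
Quotient: -n^3 + 10n^2 - 78n + 627, Remainder: -5007


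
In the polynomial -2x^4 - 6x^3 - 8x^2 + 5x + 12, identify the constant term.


Read off the constant term: 12


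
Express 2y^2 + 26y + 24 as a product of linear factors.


Roots satisfy r1 + r2 = -b/a = -13 and r1*r2 = c/a = 12.
So r1 = -12, r2 = -1.
2y^2 + 26y + 24 = 2(y - r1)(y - r2) = 2(y + 12)(y + 1)


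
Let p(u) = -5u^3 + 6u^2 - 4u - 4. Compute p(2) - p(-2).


p(2) = -28
p(-2) = 68
p(2) - p(-2) = -28 - 68 = -96


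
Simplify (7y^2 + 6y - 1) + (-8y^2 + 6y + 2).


Align terms by degree and add:
  7y^2 + 6y - 1
  -8y^2 + 6y + 2
= -y^2 + 12y + 1


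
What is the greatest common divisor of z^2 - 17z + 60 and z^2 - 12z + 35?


Factor each:
  z^2 - 17z + 60 = (z - 5)(z - 12)
  z^2 - 12z + 35 = (z - 5)(z - 7)
Common monic factor: z - 5


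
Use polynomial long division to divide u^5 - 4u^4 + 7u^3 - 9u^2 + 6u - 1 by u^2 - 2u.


(u^5 - 4u^4 + 7u^3 - 9u^2 + 6u - 1) / (u^2 - 2u)
Step 1: u^3 * (u^2 - 2u) = u^5 - 2u^4; subtract.
Step 2: -2u^2 * (u^2 - 2u) = -2u^4 + 4u^3; subtract.
Step 3: 3u * (u^2 - 2u) = 3u^3 - 6u^2; subtract.
Step 4: -3 * (u^2 - 2u) = -3u^2 + 6u; subtract.
Quotient: u^3 - 2u^2 + 3u - 3, Remainder: -1


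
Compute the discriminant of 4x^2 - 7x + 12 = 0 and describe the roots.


D = b^2 - 4ac = (-7)^2 - 4(4)(12) = 49 - 192 = -143
Since D < 0: two complex conjugate roots (no real roots)


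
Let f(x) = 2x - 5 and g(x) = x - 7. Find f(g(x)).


Substitute g(x) into f:
f(g(x)) = 2*(x - 7) + (-5)
Expand and combine: 2x - 19


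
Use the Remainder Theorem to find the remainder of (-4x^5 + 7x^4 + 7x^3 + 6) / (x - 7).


By the Remainder Theorem, the remainder equals p(7):
  -4*(7)^5 = -67228
  7*(7)^4 = 16807
  7*(7)^3 = 2401
  0*(7)^2 = 0
  0*(7)^1 = 0
  constant: 6
Sum: -67228 + 16807 + 2401 + 0 + 0 + 6 = -48014


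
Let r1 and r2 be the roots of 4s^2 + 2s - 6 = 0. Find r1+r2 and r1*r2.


For as^2+bs+c=0: sum = -b/a, product = c/a.
a=4, b=2, c=-6
Sum = -(2)/4 = -1/2
Product = (-6)/4 = -3/2


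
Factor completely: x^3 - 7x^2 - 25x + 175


Try integer roots (divisors of 175). x=-5: p(-5)=0.
Divide out (x + 5): quotient is x^2 - 12x + 35.
Factor the quadratic: (x - 7)(x - 5)
Result: (x + 5)(x - 7)(x - 5)


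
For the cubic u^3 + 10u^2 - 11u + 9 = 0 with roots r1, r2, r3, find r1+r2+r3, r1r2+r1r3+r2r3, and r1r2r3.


Monic cubic u^3+bu^2+cu+d=0: sum=-b, pairwise sum=c, product=-d.
b=10, c=-11, d=9
r1+r2+r3 = -10
r1r2+r1r3+r2r3 = -11
r1r2r3 = -9


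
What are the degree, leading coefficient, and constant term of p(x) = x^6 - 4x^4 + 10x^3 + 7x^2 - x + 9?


Highest power of x is 6, with coefficient 1. Constant term is 9.
Degree = 6, leading coefficient = 1, constant term = 9


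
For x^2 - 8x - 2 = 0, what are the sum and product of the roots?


For ax^2+bx+c=0: sum = -b/a, product = c/a.
a=1, b=-8, c=-2
Sum = -(-8)/1 = 8
Product = (-2)/1 = -2


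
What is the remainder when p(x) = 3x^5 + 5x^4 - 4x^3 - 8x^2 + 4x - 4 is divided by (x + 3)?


By the Remainder Theorem, the remainder equals p(-3):
  3*(-3)^5 = -729
  5*(-3)^4 = 405
  -4*(-3)^3 = 108
  -8*(-3)^2 = -72
  4*(-3)^1 = -12
  constant: -4
Sum: -729 + 405 + 108 - 72 - 12 - 4 = -304


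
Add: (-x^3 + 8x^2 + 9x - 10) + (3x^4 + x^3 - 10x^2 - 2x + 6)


Align terms by degree and add:
  -x^3 + 8x^2 + 9x - 10
+ 3x^4 + x^3 - 10x^2 - 2x + 6
= 3x^4 - 2x^2 + 7x - 4


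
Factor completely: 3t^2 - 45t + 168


Roots satisfy r1 + r2 = -b/a = 15 and r1*r2 = c/a = 56.
So r1 = 8, r2 = 7.
3t^2 - 45t + 168 = 3(t - r1)(t - r2) = 3(t - 8)(t - 7)


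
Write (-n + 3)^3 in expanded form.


Expand (-n + 3)^3 by repeated multiplication:
  (-n + 3)^2 = n^2 - 6n + 9
= -n^3 + 9n^2 - 27n + 27


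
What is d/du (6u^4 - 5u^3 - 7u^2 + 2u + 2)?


Apply the power rule term by term:
  d/du(6u^4) = 24u^3
  d/du(-5u^3) = -15u^2
  d/du(-7u^2) = -14u
  d/du(2u) = 2
  d/du(2) = 0
p'(u) = 24u^3 - 15u^2 - 14u + 2


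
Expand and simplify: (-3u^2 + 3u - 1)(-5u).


Distribute each term of the first polynomial:
  (-3u^2)(-5u) = 15u^3
  (3u)(-5u) = -15u^2
  (-1)(-5u) = 5u
Sum: 15u^3 - 15u^2 + 5u


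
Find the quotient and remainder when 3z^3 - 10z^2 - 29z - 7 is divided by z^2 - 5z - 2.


(3z^3 - 10z^2 - 29z - 7) / (z^2 - 5z - 2)
Step 1: 3z * (z^2 - 5z - 2) = 3z^3 - 15z^2 - 6z; subtract.
Step 2: 5 * (z^2 - 5z - 2) = 5z^2 - 25z - 10; subtract.
Quotient: 3z + 5, Remainder: 2z + 3


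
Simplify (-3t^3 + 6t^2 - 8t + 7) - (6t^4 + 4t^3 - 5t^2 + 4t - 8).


Distribute the minus sign:
  (-3t^3 + 6t^2 - 8t + 7)
- (6t^4 + 4t^3 - 5t^2 + 4t - 8)
Negate second polynomial: -6t^4 - 4t^3 + 5t^2 - 4t + 8
Add: -6t^4 - 7t^3 + 11t^2 - 12t + 15


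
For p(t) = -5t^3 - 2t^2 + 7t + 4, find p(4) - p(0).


p(4) = -320
p(0) = 4
p(4) - p(0) = -320 - 4 = -324


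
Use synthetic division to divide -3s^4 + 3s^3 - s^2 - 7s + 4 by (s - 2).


Synthetic division with c = 2. Coefficients: -3, 3, -1, -7, 4
Bring down -3.
  -3 * 2 = -6; -6 + 3 = -3
  -3 * 2 = -6; -6 - 1 = -7
  -7 * 2 = -14; -14 - 7 = -21
  -21 * 2 = -42; -42 + 4 = -38
Quotient: -3s^3 - 3s^2 - 7s - 21, Remainder: -38


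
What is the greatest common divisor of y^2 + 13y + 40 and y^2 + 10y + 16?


Factor each:
  y^2 + 13y + 40 = (y + 8)(y + 5)
  y^2 + 10y + 16 = (y + 8)(y + 2)
Common monic factor: y + 8


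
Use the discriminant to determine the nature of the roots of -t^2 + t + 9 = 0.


D = b^2 - 4ac = (1)^2 - 4(-1)(9) = 1 + 36 = 37
Since D > 0: two distinct irrational roots


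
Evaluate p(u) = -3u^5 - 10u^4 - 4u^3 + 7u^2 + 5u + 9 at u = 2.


Using direct substitution:
  -3 * (2)^5 = -96
  -10 * (2)^4 = -160
  -4 * (2)^3 = -32
  7 * (2)^2 = 28
  5 * (2)^1 = 10
  constant: 9
Sum = -96 - 160 - 32 + 28 + 10 + 9 = -241


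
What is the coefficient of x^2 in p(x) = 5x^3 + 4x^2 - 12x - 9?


Read off the coefficient of x^2: 4


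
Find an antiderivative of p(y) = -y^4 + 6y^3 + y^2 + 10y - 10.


Reverse power rule on each term:
  ∫ -y^4 dy = -(1/5)y^5
  ∫ 6y^3 dy = (3/2)y^4
  ∫ y^2 dy = (1/3)y^3
  ∫ 10y dy = 5y^2
  ∫ -10 dy = -10y
F(y) = -(1/5)y^5 + (3/2)y^4 + (1/3)y^3 + 5y^2 - 10y + C


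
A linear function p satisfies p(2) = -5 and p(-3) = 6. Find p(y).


p(y) = my + b. Using p(2)=-5, p(-3)=6:
m = (-5 - 6)/(2 + 3) = -11/5 = -11/5
b = -5 - m*(2) = -5 + 22/5 = -3/5
p(y) = -(11/5)y - (3/5)


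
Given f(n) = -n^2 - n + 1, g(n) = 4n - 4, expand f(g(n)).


Substitute g(n) into f:
f(g(n)) = -1*(4n - 4)^2 + (-1)*(4n - 4) + 1
(4n - 4)^2 = 16n^2 - 32n + 16
Expand and combine: -16n^2 + 28n - 11


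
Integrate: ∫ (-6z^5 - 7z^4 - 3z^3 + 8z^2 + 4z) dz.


Reverse power rule on each term:
  ∫ -6z^5 dz = -z^6
  ∫ -7z^4 dz = -(7/5)z^5
  ∫ -3z^3 dz = -(3/4)z^4
  ∫ 8z^2 dz = (8/3)z^3
  ∫ 4z dz = 2z^2
F(z) = -z^6 - (7/5)z^5 - (3/4)z^4 + (8/3)z^3 + 2z^2 + C


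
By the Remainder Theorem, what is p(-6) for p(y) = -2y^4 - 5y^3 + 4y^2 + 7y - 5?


By the Remainder Theorem, the remainder equals p(-6):
  -2*(-6)^4 = -2592
  -5*(-6)^3 = 1080
  4*(-6)^2 = 144
  7*(-6)^1 = -42
  constant: -5
Sum: -2592 + 1080 + 144 - 42 - 5 = -1415


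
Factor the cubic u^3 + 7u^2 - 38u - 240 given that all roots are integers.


Try integer roots (divisors of -240). u=6: p(6)=0.
Divide out (u - 6): quotient is u^2 + 13u + 40.
Factor the quadratic: (u + 8)(u + 5)
Result: (u - 6)(u + 8)(u + 5)


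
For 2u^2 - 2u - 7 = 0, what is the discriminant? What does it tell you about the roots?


D = b^2 - 4ac = (-2)^2 - 4(2)(-7) = 4 + 56 = 60
Since D > 0: two distinct irrational roots


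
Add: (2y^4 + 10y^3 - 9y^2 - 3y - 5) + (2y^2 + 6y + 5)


Align terms by degree and add:
  2y^4 + 10y^3 - 9y^2 - 3y - 5
+ 2y^2 + 6y + 5
= 2y^4 + 10y^3 - 7y^2 + 3y


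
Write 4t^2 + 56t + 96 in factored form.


Roots satisfy r1 + r2 = -b/a = -14 and r1*r2 = c/a = 24.
So r1 = -12, r2 = -2.
4t^2 + 56t + 96 = 4(t - r1)(t - r2) = 4(t + 12)(t + 2)


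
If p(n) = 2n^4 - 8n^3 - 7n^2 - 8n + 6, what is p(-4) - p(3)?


p(-4) = 950
p(3) = -135
p(-4) - p(3) = 950 + 135 = 1085


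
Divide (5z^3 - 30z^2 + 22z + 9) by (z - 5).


(5z^3 - 30z^2 + 22z + 9) / (z - 5)
Step 1: 5z^2 * (z - 5) = 5z^3 - 25z^2; subtract.
Step 2: -5z * (z - 5) = -5z^2 + 25z; subtract.
Step 3: -3 * (z - 5) = -3z + 15; subtract.
Quotient: 5z^2 - 5z - 3, Remainder: -6


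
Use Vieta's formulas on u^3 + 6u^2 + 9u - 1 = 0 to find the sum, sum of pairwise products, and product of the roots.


Monic cubic u^3+bu^2+cu+d=0: sum=-b, pairwise sum=c, product=-d.
b=6, c=9, d=-1
r1+r2+r3 = -6
r1r2+r1r3+r2r3 = 9
r1r2r3 = 1


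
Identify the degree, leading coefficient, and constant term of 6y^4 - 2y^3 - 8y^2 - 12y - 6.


Highest power of y is 4, with coefficient 6. Constant term is -6.
Degree = 4, leading coefficient = 6, constant term = -6


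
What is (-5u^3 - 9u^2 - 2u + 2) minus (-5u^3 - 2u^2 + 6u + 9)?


Distribute the minus sign:
  (-5u^3 - 9u^2 - 2u + 2)
- (-5u^3 - 2u^2 + 6u + 9)
Negate second polynomial: 5u^3 + 2u^2 - 6u - 9
Add: -7u^2 - 8u - 7


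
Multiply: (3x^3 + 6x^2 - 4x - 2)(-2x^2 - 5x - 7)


Distribute each term of the first polynomial:
  (3x^3)(-2x^2 - 5x - 7) = -6x^5 - 15x^4 - 21x^3
  (6x^2)(-2x^2 - 5x - 7) = -12x^4 - 30x^3 - 42x^2
  (-4x)(-2x^2 - 5x - 7) = 8x^3 + 20x^2 + 28x
  (-2)(-2x^2 - 5x - 7) = 4x^2 + 10x + 14
Sum: -6x^5 - 27x^4 - 43x^3 - 18x^2 + 38x + 14


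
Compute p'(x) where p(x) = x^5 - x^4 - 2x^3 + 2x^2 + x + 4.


Apply the power rule term by term:
  d/dx(x^5) = 5x^4
  d/dx(-x^4) = -4x^3
  d/dx(-2x^3) = -6x^2
  d/dx(2x^2) = 4x
  d/dx(x) = 1
  d/dx(4) = 0
p'(x) = 5x^4 - 4x^3 - 6x^2 + 4x + 1


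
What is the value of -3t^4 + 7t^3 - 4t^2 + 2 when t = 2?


Using direct substitution:
  -3 * (2)^4 = -48
  7 * (2)^3 = 56
  -4 * (2)^2 = -16
  0 * (2)^1 = 0
  constant: 2
Sum = -48 + 56 - 16 + 0 + 2 = -6


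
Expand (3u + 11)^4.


Expand (3u + 11)^4 by repeated multiplication:
  (3u + 11)^2 = 9u^2 + 66u + 121
  (3u + 11)^3 = 27u^3 + 297u^2 + 1089u + 1331
= 81u^4 + 1188u^3 + 6534u^2 + 15972u + 14641


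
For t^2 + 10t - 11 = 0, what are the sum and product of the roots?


For at^2+bt+c=0: sum = -b/a, product = c/a.
a=1, b=10, c=-11
Sum = -(10)/1 = -10
Product = (-11)/1 = -11


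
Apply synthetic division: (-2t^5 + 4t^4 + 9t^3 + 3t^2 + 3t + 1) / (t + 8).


Synthetic division with c = -8. Coefficients: -2, 4, 9, 3, 3, 1
Bring down -2.
  -2 * -8 = 16; 16 + 4 = 20
  20 * -8 = -160; -160 + 9 = -151
  -151 * -8 = 1208; 1208 + 3 = 1211
  1211 * -8 = -9688; -9688 + 3 = -9685
  -9685 * -8 = 77480; 77480 + 1 = 77481
Quotient: -2t^4 + 20t^3 - 151t^2 + 1211t - 9685, Remainder: 77481


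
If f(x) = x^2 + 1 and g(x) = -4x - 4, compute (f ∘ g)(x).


Substitute g(x) into f:
f(g(x)) = 1*(-4x - 4)^2 + 1
(-4x - 4)^2 = 16x^2 + 32x + 16
Expand and combine: 16x^2 + 32x + 17


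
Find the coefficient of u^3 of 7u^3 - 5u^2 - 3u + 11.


Read off the coefficient of u^3: 7


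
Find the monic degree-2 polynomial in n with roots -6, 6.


p(n) = (n + 6)(n - 6)
Expand: n^2 - 36


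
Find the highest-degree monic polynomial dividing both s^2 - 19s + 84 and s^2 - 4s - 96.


Factor each:
  s^2 - 19s + 84 = (s - 12)(s - 7)
  s^2 - 4s - 96 = (s - 12)(s + 8)
Common monic factor: s - 12


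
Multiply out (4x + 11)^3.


Expand (4x + 11)^3 by repeated multiplication:
  (4x + 11)^2 = 16x^2 + 88x + 121
= 64x^3 + 528x^2 + 1452x + 1331


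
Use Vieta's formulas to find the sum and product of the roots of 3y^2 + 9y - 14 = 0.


For ay^2+by+c=0: sum = -b/a, product = c/a.
a=3, b=9, c=-14
Sum = -(9)/3 = -3
Product = (-14)/3 = -14/3


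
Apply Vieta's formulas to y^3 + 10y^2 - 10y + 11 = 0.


Monic cubic y^3+by^2+cy+d=0: sum=-b, pairwise sum=c, product=-d.
b=10, c=-10, d=11
r1+r2+r3 = -10
r1r2+r1r3+r2r3 = -10
r1r2r3 = -11


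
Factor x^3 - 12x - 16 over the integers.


Try integer roots (divisors of -16). x=-2: p(-2)=0.
Divide out (x + 2): quotient is x^2 - 2x - 8.
Factor the quadratic: (x + 2)(x - 4)
Result: (x + 2)(x + 2)(x - 4)


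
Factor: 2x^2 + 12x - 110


Roots satisfy r1 + r2 = -b/a = -6 and r1*r2 = c/a = -55.
So r1 = -11, r2 = 5.
2x^2 + 12x - 110 = 2(x - r1)(x - r2) = 2(x + 11)(x - 5)


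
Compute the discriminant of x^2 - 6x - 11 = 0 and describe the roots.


D = b^2 - 4ac = (-6)^2 - 4(1)(-11) = 36 + 44 = 80
Since D > 0: two distinct irrational roots


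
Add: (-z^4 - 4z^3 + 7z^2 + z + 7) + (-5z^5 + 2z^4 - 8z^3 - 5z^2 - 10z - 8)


Align terms by degree and add:
  -z^4 - 4z^3 + 7z^2 + z + 7
  -5z^5 + 2z^4 - 8z^3 - 5z^2 - 10z - 8
= -5z^5 + z^4 - 12z^3 + 2z^2 - 9z - 1


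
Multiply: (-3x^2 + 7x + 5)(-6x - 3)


Distribute each term of the first polynomial:
  (-3x^2)(-6x - 3) = 18x^3 + 9x^2
  (7x)(-6x - 3) = -42x^2 - 21x
  (5)(-6x - 3) = -30x - 15
Sum: 18x^3 - 33x^2 - 51x - 15


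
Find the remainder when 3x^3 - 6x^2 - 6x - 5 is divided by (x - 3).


By the Remainder Theorem, the remainder equals p(3):
  3*(3)^3 = 81
  -6*(3)^2 = -54
  -6*(3)^1 = -18
  constant: -5
Sum: 81 - 54 - 18 - 5 = 4


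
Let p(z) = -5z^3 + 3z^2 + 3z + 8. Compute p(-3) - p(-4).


p(-3) = 161
p(-4) = 364
p(-3) - p(-4) = 161 - 364 = -203


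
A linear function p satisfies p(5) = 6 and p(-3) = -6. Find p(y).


p(y) = my + b. Using p(5)=6, p(-3)=-6:
m = (6 + 6)/(5 + 3) = 12/8 = 3/2
b = 6 - m*(5) = 6 - 15/2 = -3/2
p(y) = (3/2)y - (3/2)


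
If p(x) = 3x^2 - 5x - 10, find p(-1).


Using direct substitution:
  3 * (-1)^2 = 3
  -5 * (-1)^1 = 5
  constant: -10
Sum = 3 + 5 - 10 = -2


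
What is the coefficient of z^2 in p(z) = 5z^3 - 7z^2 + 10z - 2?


Read off the coefficient of z^2: -7


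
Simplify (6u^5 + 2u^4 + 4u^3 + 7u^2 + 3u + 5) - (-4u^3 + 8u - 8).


Distribute the minus sign:
  (6u^5 + 2u^4 + 4u^3 + 7u^2 + 3u + 5)
- (-4u^3 + 8u - 8)
Negate second polynomial: 4u^3 - 8u + 8
Add: 6u^5 + 2u^4 + 8u^3 + 7u^2 - 5u + 13


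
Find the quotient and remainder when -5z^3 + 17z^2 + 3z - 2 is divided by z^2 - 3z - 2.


(-5z^3 + 17z^2 + 3z - 2) / (z^2 - 3z - 2)
Step 1: -5z * (z^2 - 3z - 2) = -5z^3 + 15z^2 + 10z; subtract.
Step 2: 2 * (z^2 - 3z - 2) = 2z^2 - 6z - 4; subtract.
Quotient: -5z + 2, Remainder: -z + 2


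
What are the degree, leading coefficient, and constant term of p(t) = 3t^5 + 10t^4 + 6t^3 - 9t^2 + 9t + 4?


Highest power of t is 5, with coefficient 3. Constant term is 4.
Degree = 5, leading coefficient = 3, constant term = 4


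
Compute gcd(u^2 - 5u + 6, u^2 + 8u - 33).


Factor each:
  u^2 - 5u + 6 = (u - 3)(u - 2)
  u^2 + 8u - 33 = (u - 3)(u + 11)
Common monic factor: u - 3


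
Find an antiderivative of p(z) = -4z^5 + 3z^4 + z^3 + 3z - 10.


Reverse power rule on each term:
  ∫ -4z^5 dz = -(2/3)z^6
  ∫ 3z^4 dz = (3/5)z^5
  ∫ z^3 dz = (1/4)z^4
  ∫ 3z dz = (3/2)z^2
  ∫ -10 dz = -10z
F(z) = -(2/3)z^6 + (3/5)z^5 + (1/4)z^4 + (3/2)z^2 - 10z + C


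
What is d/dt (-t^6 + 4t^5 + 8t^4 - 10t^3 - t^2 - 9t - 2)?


Apply the power rule term by term:
  d/dt(-t^6) = -6t^5
  d/dt(4t^5) = 20t^4
  d/dt(8t^4) = 32t^3
  d/dt(-10t^3) = -30t^2
  d/dt(-t^2) = -2t
  d/dt(-9t) = -9
  d/dt(-2) = 0
p'(t) = -6t^5 + 20t^4 + 32t^3 - 30t^2 - 2t - 9


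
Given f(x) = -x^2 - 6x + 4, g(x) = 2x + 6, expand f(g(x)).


Substitute g(x) into f:
f(g(x)) = -1*(2x + 6)^2 + (-6)*(2x + 6) + 4
(2x + 6)^2 = 4x^2 + 24x + 36
Expand and combine: -4x^2 - 36x - 68


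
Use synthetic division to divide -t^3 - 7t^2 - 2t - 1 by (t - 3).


Synthetic division with c = 3. Coefficients: -1, -7, -2, -1
Bring down -1.
  -1 * 3 = -3; -3 - 7 = -10
  -10 * 3 = -30; -30 - 2 = -32
  -32 * 3 = -96; -96 - 1 = -97
Quotient: -t^2 - 10t - 32, Remainder: -97


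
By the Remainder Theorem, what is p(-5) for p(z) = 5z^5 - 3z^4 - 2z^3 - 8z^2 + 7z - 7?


By the Remainder Theorem, the remainder equals p(-5):
  5*(-5)^5 = -15625
  -3*(-5)^4 = -1875
  -2*(-5)^3 = 250
  -8*(-5)^2 = -200
  7*(-5)^1 = -35
  constant: -7
Sum: -15625 - 1875 + 250 - 200 - 35 - 7 = -17492


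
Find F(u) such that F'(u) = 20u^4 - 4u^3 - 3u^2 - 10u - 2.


Reverse power rule on each term:
  ∫ 20u^4 du = 4u^5
  ∫ -4u^3 du = -u^4
  ∫ -3u^2 du = -u^3
  ∫ -10u du = -5u^2
  ∫ -2 du = -2u
F(u) = 4u^5 - u^4 - u^3 - 5u^2 - 2u + C


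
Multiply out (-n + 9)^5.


Expand (-n + 9)^5 by repeated multiplication:
  (-n + 9)^2 = n^2 - 18n + 81
  (-n + 9)^3 = -n^3 + 27n^2 - 243n + 729
  (-n + 9)^4 = n^4 - 36n^3 + 486n^2 - 2916n + 6561
= -n^5 + 45n^4 - 810n^3 + 7290n^2 - 32805n + 59049


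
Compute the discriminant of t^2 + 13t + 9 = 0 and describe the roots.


D = b^2 - 4ac = (13)^2 - 4(1)(9) = 169 - 36 = 133
Since D > 0: two distinct irrational roots


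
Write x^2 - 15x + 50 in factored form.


Roots satisfy r1 + r2 = -b/a = 15 and r1*r2 = c/a = 50.
So r1 = 5, r2 = 10.
x^2 - 15x + 50 = (x - r1)(x - r2) = (x - 5)(x - 10)


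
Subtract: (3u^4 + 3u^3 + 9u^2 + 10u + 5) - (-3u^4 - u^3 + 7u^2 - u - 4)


Distribute the minus sign:
  (3u^4 + 3u^3 + 9u^2 + 10u + 5)
- (-3u^4 - u^3 + 7u^2 - u - 4)
Negate second polynomial: 3u^4 + u^3 - 7u^2 + u + 4
Add: 6u^4 + 4u^3 + 2u^2 + 11u + 9


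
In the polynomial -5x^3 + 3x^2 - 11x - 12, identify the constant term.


Read off the constant term: -12


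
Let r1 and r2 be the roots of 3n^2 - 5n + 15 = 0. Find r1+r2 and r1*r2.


For an^2+bn+c=0: sum = -b/a, product = c/a.
a=3, b=-5, c=15
Sum = -(-5)/3 = 5/3
Product = (15)/3 = 5


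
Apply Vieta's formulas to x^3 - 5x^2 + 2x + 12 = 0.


Monic cubic x^3+bx^2+cx+d=0: sum=-b, pairwise sum=c, product=-d.
b=-5, c=2, d=12
r1+r2+r3 = 5
r1r2+r1r3+r2r3 = 2
r1r2r3 = -12


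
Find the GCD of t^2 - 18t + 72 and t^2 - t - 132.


Factor each:
  t^2 - 18t + 72 = (t - 12)(t - 6)
  t^2 - t - 132 = (t - 12)(t + 11)
Common monic factor: t - 12


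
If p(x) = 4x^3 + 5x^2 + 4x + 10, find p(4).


Using direct substitution:
  4 * (4)^3 = 256
  5 * (4)^2 = 80
  4 * (4)^1 = 16
  constant: 10
Sum = 256 + 80 + 16 + 10 = 362


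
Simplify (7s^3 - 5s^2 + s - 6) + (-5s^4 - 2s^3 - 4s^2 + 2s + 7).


Align terms by degree and add:
  7s^3 - 5s^2 + s - 6
  -5s^4 - 2s^3 - 4s^2 + 2s + 7
= -5s^4 + 5s^3 - 9s^2 + 3s + 1


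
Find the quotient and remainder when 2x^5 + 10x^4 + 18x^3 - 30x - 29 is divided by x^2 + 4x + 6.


(2x^5 + 10x^4 + 18x^3 - 30x - 29) / (x^2 + 4x + 6)
Step 1: 2x^3 * (x^2 + 4x + 6) = 2x^5 + 8x^4 + 12x^3; subtract.
Step 2: 2x^2 * (x^2 + 4x + 6) = 2x^4 + 8x^3 + 12x^2; subtract.
Step 3: -2x * (x^2 + 4x + 6) = -2x^3 - 8x^2 - 12x; subtract.
Step 4: -4 * (x^2 + 4x + 6) = -4x^2 - 16x - 24; subtract.
Quotient: 2x^3 + 2x^2 - 2x - 4, Remainder: -2x - 5


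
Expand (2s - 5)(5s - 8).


Distribute each term of the first polynomial:
  (2s)(5s - 8) = 10s^2 - 16s
  (-5)(5s - 8) = -25s + 40
Sum: 10s^2 - 41s + 40


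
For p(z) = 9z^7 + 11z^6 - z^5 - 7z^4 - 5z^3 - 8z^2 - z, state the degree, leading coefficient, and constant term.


Highest power of z is 7, with coefficient 9. Constant term is 0.
Degree = 7, leading coefficient = 9, constant term = 0


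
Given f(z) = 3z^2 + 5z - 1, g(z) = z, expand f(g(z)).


Substitute g(z) into f:
f(g(z)) = 3*(z)^2 + 5*(z) + (-1)
(z)^2 = z^2
Expand and combine: 3z^2 + 5z - 1


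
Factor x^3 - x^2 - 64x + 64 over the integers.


Try integer roots (divisors of 64). x=-8: p(-8)=0.
Divide out (x + 8): quotient is x^2 - 9x + 8.
Factor the quadratic: (x - 1)(x - 8)
Result: (x + 8)(x - 1)(x - 8)


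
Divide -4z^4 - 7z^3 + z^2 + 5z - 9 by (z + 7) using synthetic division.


Synthetic division with c = -7. Coefficients: -4, -7, 1, 5, -9
Bring down -4.
  -4 * -7 = 28; 28 - 7 = 21
  21 * -7 = -147; -147 + 1 = -146
  -146 * -7 = 1022; 1022 + 5 = 1027
  1027 * -7 = -7189; -7189 - 9 = -7198
Quotient: -4z^3 + 21z^2 - 146z + 1027, Remainder: -7198


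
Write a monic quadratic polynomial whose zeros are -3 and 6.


p(z) = (z + 3)(z - 6)
Expand: z^2 - 3z - 18


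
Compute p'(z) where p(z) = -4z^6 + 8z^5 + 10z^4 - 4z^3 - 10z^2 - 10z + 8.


Apply the power rule term by term:
  d/dz(-4z^6) = -24z^5
  d/dz(8z^5) = 40z^4
  d/dz(10z^4) = 40z^3
  d/dz(-4z^3) = -12z^2
  d/dz(-10z^2) = -20z
  d/dz(-10z) = -10
  d/dz(8) = 0
p'(z) = -24z^5 + 40z^4 + 40z^3 - 12z^2 - 20z - 10


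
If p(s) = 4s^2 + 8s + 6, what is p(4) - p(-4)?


p(4) = 102
p(-4) = 38
p(4) - p(-4) = 102 - 38 = 64


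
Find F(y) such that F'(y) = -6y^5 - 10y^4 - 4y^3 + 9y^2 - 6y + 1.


Reverse power rule on each term:
  ∫ -6y^5 dy = -y^6
  ∫ -10y^4 dy = -2y^5
  ∫ -4y^3 dy = -y^4
  ∫ 9y^2 dy = 3y^3
  ∫ -6y dy = -3y^2
  ∫ 1 dy = y
F(y) = -y^6 - 2y^5 - y^4 + 3y^3 - 3y^2 + y + C


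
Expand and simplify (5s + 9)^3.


Expand (5s + 9)^3 by repeated multiplication:
  (5s + 9)^2 = 25s^2 + 90s + 81
= 125s^3 + 675s^2 + 1215s + 729


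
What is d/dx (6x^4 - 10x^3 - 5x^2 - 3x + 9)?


Apply the power rule term by term:
  d/dx(6x^4) = 24x^3
  d/dx(-10x^3) = -30x^2
  d/dx(-5x^2) = -10x
  d/dx(-3x) = -3
  d/dx(9) = 0
p'(x) = 24x^3 - 30x^2 - 10x - 3


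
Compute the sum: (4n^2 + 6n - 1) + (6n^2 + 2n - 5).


Align terms by degree and add:
  4n^2 + 6n - 1
+ 6n^2 + 2n - 5
= 10n^2 + 8n - 6


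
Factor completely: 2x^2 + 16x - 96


Roots satisfy r1 + r2 = -b/a = -8 and r1*r2 = c/a = -48.
So r1 = 4, r2 = -12.
2x^2 + 16x - 96 = 2(x - r1)(x - r2) = 2(x - 4)(x + 12)


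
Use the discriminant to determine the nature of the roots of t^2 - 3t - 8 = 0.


D = b^2 - 4ac = (-3)^2 - 4(1)(-8) = 9 + 32 = 41
Since D > 0: two distinct irrational roots


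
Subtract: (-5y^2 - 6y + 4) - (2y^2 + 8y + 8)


Distribute the minus sign:
  (-5y^2 - 6y + 4)
- (2y^2 + 8y + 8)
Negate second polynomial: -2y^2 - 8y - 8
Add: -7y^2 - 14y - 4


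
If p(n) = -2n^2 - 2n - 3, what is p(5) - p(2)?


p(5) = -63
p(2) = -15
p(5) - p(2) = -63 + 15 = -48


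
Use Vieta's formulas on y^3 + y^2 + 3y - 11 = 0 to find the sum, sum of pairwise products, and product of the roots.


Monic cubic y^3+by^2+cy+d=0: sum=-b, pairwise sum=c, product=-d.
b=1, c=3, d=-11
r1+r2+r3 = -1
r1r2+r1r3+r2r3 = 3
r1r2r3 = 11


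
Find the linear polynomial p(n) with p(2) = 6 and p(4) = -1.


p(n) = mn + b. Using p(2)=6, p(4)=-1:
m = (6 + 1)/(2 - 4) = 7/-2 = -7/2
b = 6 - m*(2) = 6 + 7 = 13
p(n) = -(7/2)n + 13


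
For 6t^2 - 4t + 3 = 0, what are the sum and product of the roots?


For at^2+bt+c=0: sum = -b/a, product = c/a.
a=6, b=-4, c=3
Sum = -(-4)/6 = 2/3
Product = (3)/6 = 1/2


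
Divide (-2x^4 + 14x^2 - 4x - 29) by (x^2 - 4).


(-2x^4 + 14x^2 - 4x - 29) / (x^2 - 4)
Step 1: -2x^2 * (x^2 - 4) = -2x^4 + 8x^2; subtract.
Step 2: 0 * (x^2 - 4) = 0; subtract.
Step 3: 6 * (x^2 - 4) = 6x^2 - 24; subtract.
Quotient: -2x^2 + 6, Remainder: -4x - 5


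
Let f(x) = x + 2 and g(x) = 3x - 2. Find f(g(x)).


Substitute g(x) into f:
f(g(x)) = 1*(3x - 2) + 2
Expand and combine: 3x


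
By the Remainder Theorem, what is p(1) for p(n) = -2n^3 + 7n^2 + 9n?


By the Remainder Theorem, the remainder equals p(1):
  -2*(1)^3 = -2
  7*(1)^2 = 7
  9*(1)^1 = 9
  constant: 0
Sum: -2 + 7 + 9 + 0 = 14


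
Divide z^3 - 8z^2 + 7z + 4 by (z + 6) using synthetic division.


Synthetic division with c = -6. Coefficients: 1, -8, 7, 4
Bring down 1.
  1 * -6 = -6; -6 - 8 = -14
  -14 * -6 = 84; 84 + 7 = 91
  91 * -6 = -546; -546 + 4 = -542
Quotient: z^2 - 14z + 91, Remainder: -542


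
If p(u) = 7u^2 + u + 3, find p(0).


Using direct substitution:
  7 * (0)^2 = 0
  1 * (0)^1 = 0
  constant: 3
Sum = 0 + 0 + 3 = 3


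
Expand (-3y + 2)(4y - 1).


Distribute each term of the first polynomial:
  (-3y)(4y - 1) = -12y^2 + 3y
  (2)(4y - 1) = 8y - 2
Sum: -12y^2 + 11y - 2


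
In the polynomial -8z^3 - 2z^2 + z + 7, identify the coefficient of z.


Read off the coefficient of z: 1


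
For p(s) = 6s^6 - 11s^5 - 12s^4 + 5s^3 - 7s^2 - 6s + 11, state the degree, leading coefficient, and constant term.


Highest power of s is 6, with coefficient 6. Constant term is 11.
Degree = 6, leading coefficient = 6, constant term = 11


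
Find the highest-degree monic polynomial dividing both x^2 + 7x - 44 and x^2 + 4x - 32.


Factor each:
  x^2 + 7x - 44 = (x - 4)(x + 11)
  x^2 + 4x - 32 = (x - 4)(x + 8)
Common monic factor: x - 4


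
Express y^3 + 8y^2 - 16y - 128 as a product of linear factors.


Try integer roots (divisors of -128). y=-8: p(-8)=0.
Divide out (y + 8): quotient is y^2 - 16.
Factor the quadratic: (y + 4)(y - 4)
Result: (y + 8)(y + 4)(y - 4)


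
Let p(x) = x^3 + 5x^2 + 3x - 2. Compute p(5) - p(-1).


p(5) = 263
p(-1) = -1
p(5) - p(-1) = 263 + 1 = 264


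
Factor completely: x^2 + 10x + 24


Roots satisfy r1 + r2 = -b/a = -10 and r1*r2 = c/a = 24.
So r1 = -4, r2 = -6.
x^2 + 10x + 24 = (x - r1)(x - r2) = (x + 4)(x + 6)


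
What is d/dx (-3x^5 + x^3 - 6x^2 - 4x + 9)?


Apply the power rule term by term:
  d/dx(-3x^5) = -15x^4
  d/dx(x^3) = 3x^2
  d/dx(-6x^2) = -12x
  d/dx(-4x) = -4
  d/dx(9) = 0
p'(x) = -15x^4 + 3x^2 - 12x - 4


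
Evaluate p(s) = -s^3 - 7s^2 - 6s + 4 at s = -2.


Using direct substitution:
  -1 * (-2)^3 = 8
  -7 * (-2)^2 = -28
  -6 * (-2)^1 = 12
  constant: 4
Sum = 8 - 28 + 12 + 4 = -4


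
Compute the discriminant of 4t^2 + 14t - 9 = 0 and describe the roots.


D = b^2 - 4ac = (14)^2 - 4(4)(-9) = 196 + 144 = 340
Since D > 0: two distinct irrational roots


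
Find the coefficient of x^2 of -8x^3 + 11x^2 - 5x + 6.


Read off the coefficient of x^2: 11


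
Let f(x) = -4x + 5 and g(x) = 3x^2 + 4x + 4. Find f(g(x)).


Substitute g(x) into f:
f(g(x)) = -4*(3x^2 + 4x + 4) + 5
Expand and combine: -12x^2 - 16x - 11


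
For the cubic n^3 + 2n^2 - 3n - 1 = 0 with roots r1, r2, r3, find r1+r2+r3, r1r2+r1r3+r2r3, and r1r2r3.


Monic cubic n^3+bn^2+cn+d=0: sum=-b, pairwise sum=c, product=-d.
b=2, c=-3, d=-1
r1+r2+r3 = -2
r1r2+r1r3+r2r3 = -3
r1r2r3 = 1


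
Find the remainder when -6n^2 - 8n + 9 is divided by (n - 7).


By the Remainder Theorem, the remainder equals p(7):
  -6*(7)^2 = -294
  -8*(7)^1 = -56
  constant: 9
Sum: -294 - 56 + 9 = -341


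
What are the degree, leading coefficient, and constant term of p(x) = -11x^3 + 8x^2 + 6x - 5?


Highest power of x is 3, with coefficient -11. Constant term is -5.
Degree = 3, leading coefficient = -11, constant term = -5


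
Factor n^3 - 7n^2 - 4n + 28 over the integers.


Try integer roots (divisors of 28). n=2: p(2)=0.
Divide out (n - 2): quotient is n^2 - 5n - 14.
Factor the quadratic: (n + 2)(n - 7)
Result: (n - 2)(n + 2)(n - 7)


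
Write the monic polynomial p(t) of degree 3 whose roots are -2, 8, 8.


p(t) = (t + 2)(t - 8)(t - 8)
Expand: t^3 - 14t^2 + 32t + 128


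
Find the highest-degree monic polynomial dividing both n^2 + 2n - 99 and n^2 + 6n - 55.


Factor each:
  n^2 + 2n - 99 = (n + 11)(n - 9)
  n^2 + 6n - 55 = (n + 11)(n - 5)
Common monic factor: n + 11


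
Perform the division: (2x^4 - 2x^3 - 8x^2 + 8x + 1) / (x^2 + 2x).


(2x^4 - 2x^3 - 8x^2 + 8x + 1) / (x^2 + 2x)
Step 1: 2x^2 * (x^2 + 2x) = 2x^4 + 4x^3; subtract.
Step 2: -6x * (x^2 + 2x) = -6x^3 - 12x^2; subtract.
Step 3: 4 * (x^2 + 2x) = 4x^2 + 8x; subtract.
Quotient: 2x^2 - 6x + 4, Remainder: 1


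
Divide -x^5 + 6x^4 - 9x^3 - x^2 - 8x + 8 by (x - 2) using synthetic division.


Synthetic division with c = 2. Coefficients: -1, 6, -9, -1, -8, 8
Bring down -1.
  -1 * 2 = -2; -2 + 6 = 4
  4 * 2 = 8; 8 - 9 = -1
  -1 * 2 = -2; -2 - 1 = -3
  -3 * 2 = -6; -6 - 8 = -14
  -14 * 2 = -28; -28 + 8 = -20
Quotient: -x^4 + 4x^3 - x^2 - 3x - 14, Remainder: -20


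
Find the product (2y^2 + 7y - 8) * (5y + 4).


Distribute each term of the first polynomial:
  (2y^2)(5y + 4) = 10y^3 + 8y^2
  (7y)(5y + 4) = 35y^2 + 28y
  (-8)(5y + 4) = -40y - 32
Sum: 10y^3 + 43y^2 - 12y - 32


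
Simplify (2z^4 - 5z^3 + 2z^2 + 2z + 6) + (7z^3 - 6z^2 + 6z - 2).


Align terms by degree and add:
  2z^4 - 5z^3 + 2z^2 + 2z + 6
+ 7z^3 - 6z^2 + 6z - 2
= 2z^4 + 2z^3 - 4z^2 + 8z + 4


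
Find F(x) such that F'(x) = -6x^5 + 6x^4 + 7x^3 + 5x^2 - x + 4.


Reverse power rule on each term:
  ∫ -6x^5 dx = -x^6
  ∫ 6x^4 dx = (6/5)x^5
  ∫ 7x^3 dx = (7/4)x^4
  ∫ 5x^2 dx = (5/3)x^3
  ∫ -x dx = -(1/2)x^2
  ∫ 4 dx = 4x
F(x) = -x^6 + (6/5)x^5 + (7/4)x^4 + (5/3)x^3 - (1/2)x^2 + 4x + C


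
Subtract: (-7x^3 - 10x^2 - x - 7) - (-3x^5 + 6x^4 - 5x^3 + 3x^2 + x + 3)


Distribute the minus sign:
  (-7x^3 - 10x^2 - x - 7)
- (-3x^5 + 6x^4 - 5x^3 + 3x^2 + x + 3)
Negate second polynomial: 3x^5 - 6x^4 + 5x^3 - 3x^2 - x - 3
Add: 3x^5 - 6x^4 - 2x^3 - 13x^2 - 2x - 10


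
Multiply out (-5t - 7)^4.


Expand (-5t - 7)^4 by repeated multiplication:
  (-5t - 7)^2 = 25t^2 + 70t + 49
  (-5t - 7)^3 = -125t^3 - 525t^2 - 735t - 343
= 625t^4 + 3500t^3 + 7350t^2 + 6860t + 2401


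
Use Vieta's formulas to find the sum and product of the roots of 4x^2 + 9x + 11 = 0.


For ax^2+bx+c=0: sum = -b/a, product = c/a.
a=4, b=9, c=11
Sum = -(9)/4 = -9/4
Product = (11)/4 = 11/4


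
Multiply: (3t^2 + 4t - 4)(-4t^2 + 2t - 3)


Distribute each term of the first polynomial:
  (3t^2)(-4t^2 + 2t - 3) = -12t^4 + 6t^3 - 9t^2
  (4t)(-4t^2 + 2t - 3) = -16t^3 + 8t^2 - 12t
  (-4)(-4t^2 + 2t - 3) = 16t^2 - 8t + 12
Sum: -12t^4 - 10t^3 + 15t^2 - 20t + 12


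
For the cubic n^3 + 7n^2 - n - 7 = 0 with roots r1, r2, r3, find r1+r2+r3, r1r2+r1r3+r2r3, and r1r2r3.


Monic cubic n^3+bn^2+cn+d=0: sum=-b, pairwise sum=c, product=-d.
b=7, c=-1, d=-7
r1+r2+r3 = -7
r1r2+r1r3+r2r3 = -1
r1r2r3 = 7


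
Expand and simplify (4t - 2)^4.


Expand (4t - 2)^4 by repeated multiplication:
  (4t - 2)^2 = 16t^2 - 16t + 4
  (4t - 2)^3 = 64t^3 - 96t^2 + 48t - 8
= 256t^4 - 512t^3 + 384t^2 - 128t + 16


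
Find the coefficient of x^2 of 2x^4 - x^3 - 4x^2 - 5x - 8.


Read off the coefficient of x^2: -4


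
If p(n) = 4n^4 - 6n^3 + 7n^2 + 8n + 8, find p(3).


Using direct substitution:
  4 * (3)^4 = 324
  -6 * (3)^3 = -162
  7 * (3)^2 = 63
  8 * (3)^1 = 24
  constant: 8
Sum = 324 - 162 + 63 + 24 + 8 = 257


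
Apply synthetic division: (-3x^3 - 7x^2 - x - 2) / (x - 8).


Synthetic division with c = 8. Coefficients: -3, -7, -1, -2
Bring down -3.
  -3 * 8 = -24; -24 - 7 = -31
  -31 * 8 = -248; -248 - 1 = -249
  -249 * 8 = -1992; -1992 - 2 = -1994
Quotient: -3x^2 - 31x - 249, Remainder: -1994


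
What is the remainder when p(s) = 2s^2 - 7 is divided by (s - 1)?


By the Remainder Theorem, the remainder equals p(1):
  2*(1)^2 = 2
  0*(1)^1 = 0
  constant: -7
Sum: 2 + 0 - 7 = -5


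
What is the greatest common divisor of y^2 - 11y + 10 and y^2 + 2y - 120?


Factor each:
  y^2 - 11y + 10 = (y - 10)(y - 1)
  y^2 + 2y - 120 = (y - 10)(y + 12)
Common monic factor: y - 10


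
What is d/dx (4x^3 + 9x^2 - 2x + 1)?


Apply the power rule term by term:
  d/dx(4x^3) = 12x^2
  d/dx(9x^2) = 18x
  d/dx(-2x) = -2
  d/dx(1) = 0
p'(x) = 12x^2 + 18x - 2


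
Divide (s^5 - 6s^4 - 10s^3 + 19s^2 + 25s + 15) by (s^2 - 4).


(s^5 - 6s^4 - 10s^3 + 19s^2 + 25s + 15) / (s^2 - 4)
Step 1: s^3 * (s^2 - 4) = s^5 - 4s^3; subtract.
Step 2: -6s^2 * (s^2 - 4) = -6s^4 + 24s^2; subtract.
Step 3: -6s * (s^2 - 4) = -6s^3 + 24s; subtract.
Step 4: -5 * (s^2 - 4) = -5s^2 + 20; subtract.
Quotient: s^3 - 6s^2 - 6s - 5, Remainder: s - 5


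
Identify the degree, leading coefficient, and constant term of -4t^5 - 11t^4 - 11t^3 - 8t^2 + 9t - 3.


Highest power of t is 5, with coefficient -4. Constant term is -3.
Degree = 5, leading coefficient = -4, constant term = -3


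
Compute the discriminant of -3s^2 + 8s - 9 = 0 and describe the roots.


D = b^2 - 4ac = (8)^2 - 4(-3)(-9) = 64 - 108 = -44
Since D < 0: two complex conjugate roots (no real roots)


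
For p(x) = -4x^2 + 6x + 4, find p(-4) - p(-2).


p(-4) = -84
p(-2) = -24
p(-4) - p(-2) = -84 + 24 = -60


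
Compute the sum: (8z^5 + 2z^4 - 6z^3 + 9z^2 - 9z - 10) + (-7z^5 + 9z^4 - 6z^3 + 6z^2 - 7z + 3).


Align terms by degree and add:
  8z^5 + 2z^4 - 6z^3 + 9z^2 - 9z - 10
  -7z^5 + 9z^4 - 6z^3 + 6z^2 - 7z + 3
= z^5 + 11z^4 - 12z^3 + 15z^2 - 16z - 7


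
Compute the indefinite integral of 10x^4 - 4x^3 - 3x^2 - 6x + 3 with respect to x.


Reverse power rule on each term:
  ∫ 10x^4 dx = 2x^5
  ∫ -4x^3 dx = -x^4
  ∫ -3x^2 dx = -x^3
  ∫ -6x dx = -3x^2
  ∫ 3 dx = 3x
F(x) = 2x^5 - x^4 - x^3 - 3x^2 + 3x + C


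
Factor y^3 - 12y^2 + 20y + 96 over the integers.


Try integer roots (divisors of 96). y=6: p(6)=0.
Divide out (y - 6): quotient is y^2 - 6y - 16.
Factor the quadratic: (y + 2)(y - 8)
Result: (y - 6)(y + 2)(y - 8)


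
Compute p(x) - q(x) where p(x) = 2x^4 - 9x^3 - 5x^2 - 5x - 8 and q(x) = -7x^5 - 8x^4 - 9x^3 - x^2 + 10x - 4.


Distribute the minus sign:
  (2x^4 - 9x^3 - 5x^2 - 5x - 8)
- (-7x^5 - 8x^4 - 9x^3 - x^2 + 10x - 4)
Negate second polynomial: 7x^5 + 8x^4 + 9x^3 + x^2 - 10x + 4
Add: 7x^5 + 10x^4 - 4x^2 - 15x - 4


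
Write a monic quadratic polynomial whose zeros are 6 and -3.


p(x) = (x - 6)(x + 3)
Expand: x^2 - 3x - 18


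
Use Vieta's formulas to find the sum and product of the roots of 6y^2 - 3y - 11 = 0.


For ay^2+by+c=0: sum = -b/a, product = c/a.
a=6, b=-3, c=-11
Sum = -(-3)/6 = 1/2
Product = (-11)/6 = -11/6


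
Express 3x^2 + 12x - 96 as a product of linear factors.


Roots satisfy r1 + r2 = -b/a = -4 and r1*r2 = c/a = -32.
So r1 = 4, r2 = -8.
3x^2 + 12x - 96 = 3(x - r1)(x - r2) = 3(x - 4)(x + 8)


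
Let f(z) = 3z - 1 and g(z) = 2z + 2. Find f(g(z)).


Substitute g(z) into f:
f(g(z)) = 3*(2z + 2) + (-1)
Expand and combine: 6z + 5


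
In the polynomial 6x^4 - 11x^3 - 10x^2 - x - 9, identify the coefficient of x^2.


Read off the coefficient of x^2: -10


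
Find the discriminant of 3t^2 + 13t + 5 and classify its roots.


D = b^2 - 4ac = (13)^2 - 4(3)(5) = 169 - 60 = 109
Since D > 0: two distinct irrational roots


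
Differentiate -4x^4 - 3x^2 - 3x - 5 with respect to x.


Apply the power rule term by term:
  d/dx(-4x^4) = -16x^3
  d/dx(-3x^2) = -6x
  d/dx(-3x) = -3
  d/dx(-5) = 0
p'(x) = -16x^3 - 6x - 3


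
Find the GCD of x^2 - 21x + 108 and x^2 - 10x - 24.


Factor each:
  x^2 - 21x + 108 = (x - 12)(x - 9)
  x^2 - 10x - 24 = (x - 12)(x + 2)
Common monic factor: x - 12


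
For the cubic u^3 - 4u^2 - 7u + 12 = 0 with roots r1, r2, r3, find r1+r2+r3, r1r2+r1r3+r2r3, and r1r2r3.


Monic cubic u^3+bu^2+cu+d=0: sum=-b, pairwise sum=c, product=-d.
b=-4, c=-7, d=12
r1+r2+r3 = 4
r1r2+r1r3+r2r3 = -7
r1r2r3 = -12


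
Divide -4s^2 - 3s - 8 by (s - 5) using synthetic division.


Synthetic division with c = 5. Coefficients: -4, -3, -8
Bring down -4.
  -4 * 5 = -20; -20 - 3 = -23
  -23 * 5 = -115; -115 - 8 = -123
Quotient: -4s - 23, Remainder: -123


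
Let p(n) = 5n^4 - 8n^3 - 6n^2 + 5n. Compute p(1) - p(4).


p(1) = -4
p(4) = 692
p(1) - p(4) = -4 - 692 = -696


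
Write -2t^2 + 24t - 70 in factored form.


Roots satisfy r1 + r2 = -b/a = 12 and r1*r2 = c/a = 35.
So r1 = 5, r2 = 7.
-2t^2 + 24t - 70 = -2(t - r1)(t - r2) = -2(t - 5)(t - 7)


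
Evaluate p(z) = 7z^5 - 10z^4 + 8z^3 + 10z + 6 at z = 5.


Using direct substitution:
  7 * (5)^5 = 21875
  -10 * (5)^4 = -6250
  8 * (5)^3 = 1000
  0 * (5)^2 = 0
  10 * (5)^1 = 50
  constant: 6
Sum = 21875 - 6250 + 1000 + 0 + 50 + 6 = 16681


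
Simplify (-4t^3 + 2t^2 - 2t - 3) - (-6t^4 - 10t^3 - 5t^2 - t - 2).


Distribute the minus sign:
  (-4t^3 + 2t^2 - 2t - 3)
- (-6t^4 - 10t^3 - 5t^2 - t - 2)
Negate second polynomial: 6t^4 + 10t^3 + 5t^2 + t + 2
Add: 6t^4 + 6t^3 + 7t^2 - t - 1


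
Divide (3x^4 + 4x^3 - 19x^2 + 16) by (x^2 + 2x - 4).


(3x^4 + 4x^3 - 19x^2 + 16) / (x^2 + 2x - 4)
Step 1: 3x^2 * (x^2 + 2x - 4) = 3x^4 + 6x^3 - 12x^2; subtract.
Step 2: -2x * (x^2 + 2x - 4) = -2x^3 - 4x^2 + 8x; subtract.
Step 3: -3 * (x^2 + 2x - 4) = -3x^2 - 6x + 12; subtract.
Quotient: 3x^2 - 2x - 3, Remainder: -2x + 4


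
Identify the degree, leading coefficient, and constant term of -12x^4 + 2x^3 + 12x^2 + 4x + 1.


Highest power of x is 4, with coefficient -12. Constant term is 1.
Degree = 4, leading coefficient = -12, constant term = 1


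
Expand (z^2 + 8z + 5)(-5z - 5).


Distribute each term of the first polynomial:
  (z^2)(-5z - 5) = -5z^3 - 5z^2
  (8z)(-5z - 5) = -40z^2 - 40z
  (5)(-5z - 5) = -25z - 25
Sum: -5z^3 - 45z^2 - 65z - 25


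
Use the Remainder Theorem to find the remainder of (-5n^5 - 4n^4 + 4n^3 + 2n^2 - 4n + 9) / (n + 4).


By the Remainder Theorem, the remainder equals p(-4):
  -5*(-4)^5 = 5120
  -4*(-4)^4 = -1024
  4*(-4)^3 = -256
  2*(-4)^2 = 32
  -4*(-4)^1 = 16
  constant: 9
Sum: 5120 - 1024 - 256 + 32 + 16 + 9 = 3897


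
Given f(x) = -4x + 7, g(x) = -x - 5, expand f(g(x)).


Substitute g(x) into f:
f(g(x)) = -4*(-x - 5) + 7
Expand and combine: 4x + 27


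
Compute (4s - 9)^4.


Expand (4s - 9)^4 by repeated multiplication:
  (4s - 9)^2 = 16s^2 - 72s + 81
  (4s - 9)^3 = 64s^3 - 432s^2 + 972s - 729
= 256s^4 - 2304s^3 + 7776s^2 - 11664s + 6561
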